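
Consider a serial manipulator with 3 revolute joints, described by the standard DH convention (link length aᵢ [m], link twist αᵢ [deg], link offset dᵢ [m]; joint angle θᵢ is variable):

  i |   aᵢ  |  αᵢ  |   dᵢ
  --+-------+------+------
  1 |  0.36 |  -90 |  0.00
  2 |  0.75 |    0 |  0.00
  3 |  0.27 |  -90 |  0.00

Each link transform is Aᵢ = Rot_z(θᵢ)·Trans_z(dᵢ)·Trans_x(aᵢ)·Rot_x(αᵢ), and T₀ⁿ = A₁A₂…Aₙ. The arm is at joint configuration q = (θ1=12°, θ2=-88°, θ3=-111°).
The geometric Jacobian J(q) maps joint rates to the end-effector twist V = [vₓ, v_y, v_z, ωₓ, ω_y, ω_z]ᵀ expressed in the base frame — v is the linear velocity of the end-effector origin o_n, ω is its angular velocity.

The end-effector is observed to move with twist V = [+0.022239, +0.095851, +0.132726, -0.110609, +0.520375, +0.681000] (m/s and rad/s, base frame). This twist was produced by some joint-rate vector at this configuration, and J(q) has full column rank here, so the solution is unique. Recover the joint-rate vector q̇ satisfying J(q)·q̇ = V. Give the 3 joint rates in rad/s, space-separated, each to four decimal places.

o_n = [0.1280, 0.0272, 0.6616]
J₁: ẑ×o_n = [-0.0272, 0.1280, 0.0000], ω = ẑ
J2: z=[-0.2079, 0.9781, 0.0000] o=[0.3521, 0.0748, 0.0000] → [0.6472, 0.1376, 0.2291, -0.2079, 0.9781, 0.0000]
J3: z=[-0.2079, 0.9781, 0.0000] o=[0.3777, 0.0803, 0.7495] → [-0.0860, -0.0183, 0.2553, -0.2079, 0.9781, 0.0000]
q̇ = J⁺·V = [0.6810, 0.1180, 0.4140]

0.6810 0.1180 0.4140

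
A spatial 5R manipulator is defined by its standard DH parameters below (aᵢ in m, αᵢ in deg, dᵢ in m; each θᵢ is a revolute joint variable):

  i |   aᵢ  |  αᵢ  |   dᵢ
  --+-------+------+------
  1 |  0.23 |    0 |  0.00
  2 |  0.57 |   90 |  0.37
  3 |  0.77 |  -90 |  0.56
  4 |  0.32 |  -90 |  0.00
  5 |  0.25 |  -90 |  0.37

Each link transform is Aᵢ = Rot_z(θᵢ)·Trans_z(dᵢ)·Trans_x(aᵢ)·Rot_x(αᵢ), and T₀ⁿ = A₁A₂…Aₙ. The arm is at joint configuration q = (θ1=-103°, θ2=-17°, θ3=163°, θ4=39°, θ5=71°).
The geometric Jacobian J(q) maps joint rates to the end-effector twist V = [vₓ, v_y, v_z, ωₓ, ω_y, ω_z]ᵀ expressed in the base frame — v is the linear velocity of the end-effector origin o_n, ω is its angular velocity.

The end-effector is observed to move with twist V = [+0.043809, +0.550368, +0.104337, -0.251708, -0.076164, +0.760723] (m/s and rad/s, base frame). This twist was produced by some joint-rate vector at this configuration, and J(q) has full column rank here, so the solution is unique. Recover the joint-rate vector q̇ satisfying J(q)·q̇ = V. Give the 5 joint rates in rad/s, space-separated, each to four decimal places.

o_n = [0.0175, -0.0645, 0.8443]
J₁: ẑ×o_n = [0.0645, 0.0175, -0.0000], ω = ẑ
J2: z=[0.0000, 0.0000, 1.0000] o=[-0.0517, -0.2241, 0.0000] → [-0.1596, 0.0692, 0.0000, 0.0000, 0.0000, 1.0000]
J3: z=[-0.8660, 0.5000, 0.0000] o=[-0.3367, -0.7177, 0.3700] → [0.2372, 0.4108, -0.7429, -0.8660, 0.5000, 0.0000]
J4: z=[0.1462, 0.2532, -0.9563] o=[-0.4535, 0.2000, 0.5951] → [-0.1898, -0.4869, -0.1579, 0.1462, 0.2532, -0.9563]
J5: z=[0.3721, -0.9098, -0.1840] o=[-0.1602, 0.3052, 0.6678] → [-0.2286, -0.0984, 0.0241, 0.3721, -0.9098, -0.1840]
q̇ = J⁺·V = [-0.9870, 0.7910, 0.0610, -0.9710, -0.1530]

-0.9870 0.7910 0.0610 -0.9710 -0.1530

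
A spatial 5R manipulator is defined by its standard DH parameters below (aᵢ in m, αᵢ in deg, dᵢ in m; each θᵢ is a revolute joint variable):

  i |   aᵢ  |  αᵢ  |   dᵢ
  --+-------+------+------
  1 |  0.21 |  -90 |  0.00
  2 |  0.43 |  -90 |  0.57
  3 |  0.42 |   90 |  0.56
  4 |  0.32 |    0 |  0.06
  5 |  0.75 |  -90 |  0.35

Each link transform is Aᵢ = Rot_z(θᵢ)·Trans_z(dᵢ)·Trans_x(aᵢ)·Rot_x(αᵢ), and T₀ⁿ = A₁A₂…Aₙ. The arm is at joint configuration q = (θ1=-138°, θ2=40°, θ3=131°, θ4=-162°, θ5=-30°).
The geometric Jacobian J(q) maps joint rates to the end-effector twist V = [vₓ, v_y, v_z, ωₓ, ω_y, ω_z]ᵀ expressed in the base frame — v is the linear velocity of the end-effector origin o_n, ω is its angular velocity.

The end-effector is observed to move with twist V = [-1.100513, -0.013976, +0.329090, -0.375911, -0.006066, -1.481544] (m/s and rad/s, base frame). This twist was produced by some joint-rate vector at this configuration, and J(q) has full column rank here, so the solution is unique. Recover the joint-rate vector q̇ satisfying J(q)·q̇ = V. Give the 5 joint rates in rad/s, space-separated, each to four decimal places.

o_n = [0.0004, -1.0322, -1.2086]
J₁: ẑ×o_n = [1.0322, 0.0004, -0.0000], ω = ẑ
J2: z=[0.6691, -0.7431, 0.0000] o=[-0.1561, -0.1405, 0.0000] → [0.8981, 0.8087, -0.4804, 0.6691, -0.7431, 0.0000]
J3: z=[0.4777, 0.4301, -0.7660] o=[-0.0194, -0.7845, -0.2764] → [-0.5907, 0.4301, -0.1269, 0.4777, 0.4301, -0.7660]
J4: z=[-0.8686, 0.1007, -0.4851] o=[0.1928, -0.1669, -0.5283] → [-0.4883, -0.4976, 0.7711, -0.8686, 0.1007, -0.4851]
J5: z=[-0.8686, 0.1007, -0.4851] o=[0.1335, -0.4764, -0.6100] → [-0.3299, -0.4554, 0.4962, -0.8686, 0.1007, -0.4851]
q̇ = J⁺·V = [-0.8260, 0.3080, 0.3200, 0.3560, 0.4900]

-0.8260 0.3080 0.3200 0.3560 0.4900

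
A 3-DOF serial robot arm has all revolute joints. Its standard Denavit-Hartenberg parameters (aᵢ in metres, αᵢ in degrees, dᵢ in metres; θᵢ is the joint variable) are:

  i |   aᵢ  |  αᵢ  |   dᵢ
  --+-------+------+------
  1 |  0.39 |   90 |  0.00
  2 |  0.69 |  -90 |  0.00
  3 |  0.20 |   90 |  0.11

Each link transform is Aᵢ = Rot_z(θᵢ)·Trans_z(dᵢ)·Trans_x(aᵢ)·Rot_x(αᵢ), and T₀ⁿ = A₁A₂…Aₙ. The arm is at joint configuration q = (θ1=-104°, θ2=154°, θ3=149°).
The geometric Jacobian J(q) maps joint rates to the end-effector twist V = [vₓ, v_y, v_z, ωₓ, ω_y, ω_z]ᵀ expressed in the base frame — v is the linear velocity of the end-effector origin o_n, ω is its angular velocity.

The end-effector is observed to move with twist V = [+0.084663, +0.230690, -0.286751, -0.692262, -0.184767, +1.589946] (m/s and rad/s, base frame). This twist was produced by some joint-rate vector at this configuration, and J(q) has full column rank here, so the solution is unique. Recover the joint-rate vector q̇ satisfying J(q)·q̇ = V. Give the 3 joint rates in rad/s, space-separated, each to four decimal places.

o_n = [0.1300, 0.0957, 0.1285]
J₁: ẑ×o_n = [-0.0957, 0.1300, 0.0000], ω = ẑ
J2: z=[-0.9703, 0.2419, 0.0000] o=[-0.0943, -0.3784, 0.0000] → [0.0311, 0.1246, -0.5143, -0.9703, 0.2419, 0.0000]
J3: z=[0.1061, 0.4253, -0.8988] o=[0.0557, 0.2233, 0.3025] → [-0.1887, -0.0484, -0.0452, 0.1061, 0.4253, -0.8988]
q̇ = J⁺·V = [0.8790, 0.6270, -0.7910]

0.8790 0.6270 -0.7910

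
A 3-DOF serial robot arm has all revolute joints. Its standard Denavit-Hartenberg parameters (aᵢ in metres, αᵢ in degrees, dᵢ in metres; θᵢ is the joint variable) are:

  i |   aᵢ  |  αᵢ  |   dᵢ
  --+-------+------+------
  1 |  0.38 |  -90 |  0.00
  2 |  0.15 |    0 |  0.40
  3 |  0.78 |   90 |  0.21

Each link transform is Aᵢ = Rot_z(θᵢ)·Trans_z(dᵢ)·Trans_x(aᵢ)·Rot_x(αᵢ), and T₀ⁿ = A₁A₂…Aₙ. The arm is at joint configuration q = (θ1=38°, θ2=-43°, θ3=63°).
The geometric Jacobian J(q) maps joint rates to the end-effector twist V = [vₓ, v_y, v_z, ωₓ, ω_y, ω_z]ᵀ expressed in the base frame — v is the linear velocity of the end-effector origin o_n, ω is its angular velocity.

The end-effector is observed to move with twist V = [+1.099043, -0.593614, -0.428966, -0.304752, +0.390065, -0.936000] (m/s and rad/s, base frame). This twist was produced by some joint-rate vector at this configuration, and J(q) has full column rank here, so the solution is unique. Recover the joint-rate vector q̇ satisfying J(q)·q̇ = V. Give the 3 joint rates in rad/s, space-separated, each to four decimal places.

o_n = [0.5879, 1.2334, -0.1645]
J₁: ẑ×o_n = [-1.2334, 0.5879, 0.0000], ω = ẑ
J2: z=[-0.6157, 0.7880, 0.0000] o=[0.2994, 0.2340, 0.0000] → [-0.1296, -0.1013, -0.8427, -0.6157, 0.7880, 0.0000]
J3: z=[-0.6157, 0.7880, 0.0000] o=[0.1396, 0.6167, 0.1023] → [-0.2102, -0.1642, -0.7330, -0.6157, 0.7880, 0.0000]
q̇ = J⁺·V = [-0.9360, 0.6030, -0.1080]

-0.9360 0.6030 -0.1080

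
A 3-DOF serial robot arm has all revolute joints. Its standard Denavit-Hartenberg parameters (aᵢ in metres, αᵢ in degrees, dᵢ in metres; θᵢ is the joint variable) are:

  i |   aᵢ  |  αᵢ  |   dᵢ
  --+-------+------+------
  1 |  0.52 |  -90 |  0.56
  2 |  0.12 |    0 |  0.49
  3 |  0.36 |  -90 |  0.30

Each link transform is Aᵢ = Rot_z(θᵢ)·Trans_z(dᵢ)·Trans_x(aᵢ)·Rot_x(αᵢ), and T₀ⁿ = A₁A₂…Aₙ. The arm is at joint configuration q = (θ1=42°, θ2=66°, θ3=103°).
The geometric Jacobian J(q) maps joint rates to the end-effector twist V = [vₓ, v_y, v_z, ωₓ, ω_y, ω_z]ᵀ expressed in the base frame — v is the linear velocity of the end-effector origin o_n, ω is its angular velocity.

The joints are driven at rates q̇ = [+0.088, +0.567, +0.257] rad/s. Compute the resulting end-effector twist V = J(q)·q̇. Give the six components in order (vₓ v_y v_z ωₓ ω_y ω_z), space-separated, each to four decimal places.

o_n = [-0.3685, 0.7312, 0.3817]
J₁: ẑ×o_n = [-0.7312, -0.3685, 0.0000], ω = ẑ
J2: z=[-0.6691, 0.7431, 0.0000] o=[0.3864, 0.3479, 0.5600] → [-0.1325, -0.1193, 0.3046, -0.6691, 0.7431, 0.0000]
J3: z=[-0.6691, 0.7431, 0.0000] o=[0.0948, 0.7447, 0.4504] → [-0.0510, -0.0460, 0.3534, -0.6691, 0.7431, 0.0000]
V = J·q̇ = [-0.1526, -0.1119, 0.2635, -0.5514, 0.6124, 0.0880]

-0.1526 -0.1119 0.2635 -0.5514 0.6124 0.0880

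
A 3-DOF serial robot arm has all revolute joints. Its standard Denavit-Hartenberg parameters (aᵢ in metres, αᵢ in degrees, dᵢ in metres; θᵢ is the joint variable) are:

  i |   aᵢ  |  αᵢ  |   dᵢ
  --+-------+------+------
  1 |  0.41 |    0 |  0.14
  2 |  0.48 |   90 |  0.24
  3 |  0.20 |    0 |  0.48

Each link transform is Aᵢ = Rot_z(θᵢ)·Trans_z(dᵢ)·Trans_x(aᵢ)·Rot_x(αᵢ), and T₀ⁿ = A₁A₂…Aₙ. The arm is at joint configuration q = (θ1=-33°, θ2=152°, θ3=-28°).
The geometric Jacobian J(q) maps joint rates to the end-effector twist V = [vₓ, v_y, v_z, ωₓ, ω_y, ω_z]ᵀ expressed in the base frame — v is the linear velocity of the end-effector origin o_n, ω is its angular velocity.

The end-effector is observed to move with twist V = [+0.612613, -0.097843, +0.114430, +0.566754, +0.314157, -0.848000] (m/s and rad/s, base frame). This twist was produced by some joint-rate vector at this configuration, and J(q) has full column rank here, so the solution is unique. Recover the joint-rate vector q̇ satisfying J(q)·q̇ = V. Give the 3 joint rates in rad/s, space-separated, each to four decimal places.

-0.1890 -0.6590 0.6480

o_n = [0.4454, 0.5837, 0.2861]
J₁: ẑ×o_n = [-0.5837, 0.4454, 0.0000], ω = ẑ
J2: z=[0.0000, 0.0000, 1.0000] o=[0.3439, -0.2233, 0.1400] → [-0.8070, 0.1015, 0.0000, 0.0000, 0.0000, 1.0000]
J3: z=[0.8746, 0.4848, 0.0000] o=[0.1111, 0.1965, 0.3800] → [-0.0455, 0.0821, 0.1766, 0.8746, 0.4848, 0.0000]
q̇ = J⁺·V = [-0.1890, -0.6590, 0.6480]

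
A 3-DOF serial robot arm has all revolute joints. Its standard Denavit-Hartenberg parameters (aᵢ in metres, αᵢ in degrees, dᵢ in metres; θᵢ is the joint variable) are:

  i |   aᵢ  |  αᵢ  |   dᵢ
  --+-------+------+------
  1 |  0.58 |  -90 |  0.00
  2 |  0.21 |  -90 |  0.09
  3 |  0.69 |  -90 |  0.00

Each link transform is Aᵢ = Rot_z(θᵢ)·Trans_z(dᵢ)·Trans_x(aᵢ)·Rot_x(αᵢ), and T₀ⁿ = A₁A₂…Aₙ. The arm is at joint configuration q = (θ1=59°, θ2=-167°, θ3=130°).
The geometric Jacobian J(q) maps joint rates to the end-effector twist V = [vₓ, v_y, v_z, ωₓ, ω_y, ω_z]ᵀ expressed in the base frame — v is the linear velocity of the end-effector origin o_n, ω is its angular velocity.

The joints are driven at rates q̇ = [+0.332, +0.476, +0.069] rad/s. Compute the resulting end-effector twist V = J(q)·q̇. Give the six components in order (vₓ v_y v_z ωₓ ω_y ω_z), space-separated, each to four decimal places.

-0.1756 0.2877 -0.1165 -0.4000 0.2585 0.3992

o_n = [0.7918, 0.4663, -0.0525]
J₁: ẑ×o_n = [-0.4663, 0.7918, 0.0000], ω = ẑ
J2: z=[-0.8572, 0.5150, 0.0000] o=[0.2987, 0.4972, 0.0000] → [-0.0271, -0.0450, -0.2275, -0.8572, 0.5150, 0.0000]
J3: z=[0.1159, 0.1928, 0.9744] o=[0.1162, 0.3681, 0.0472] → [-0.1149, 0.6699, -0.1189, 0.1159, 0.1928, 0.9744]
V = J·q̇ = [-0.1756, 0.2877, -0.1165, -0.4000, 0.2585, 0.3992]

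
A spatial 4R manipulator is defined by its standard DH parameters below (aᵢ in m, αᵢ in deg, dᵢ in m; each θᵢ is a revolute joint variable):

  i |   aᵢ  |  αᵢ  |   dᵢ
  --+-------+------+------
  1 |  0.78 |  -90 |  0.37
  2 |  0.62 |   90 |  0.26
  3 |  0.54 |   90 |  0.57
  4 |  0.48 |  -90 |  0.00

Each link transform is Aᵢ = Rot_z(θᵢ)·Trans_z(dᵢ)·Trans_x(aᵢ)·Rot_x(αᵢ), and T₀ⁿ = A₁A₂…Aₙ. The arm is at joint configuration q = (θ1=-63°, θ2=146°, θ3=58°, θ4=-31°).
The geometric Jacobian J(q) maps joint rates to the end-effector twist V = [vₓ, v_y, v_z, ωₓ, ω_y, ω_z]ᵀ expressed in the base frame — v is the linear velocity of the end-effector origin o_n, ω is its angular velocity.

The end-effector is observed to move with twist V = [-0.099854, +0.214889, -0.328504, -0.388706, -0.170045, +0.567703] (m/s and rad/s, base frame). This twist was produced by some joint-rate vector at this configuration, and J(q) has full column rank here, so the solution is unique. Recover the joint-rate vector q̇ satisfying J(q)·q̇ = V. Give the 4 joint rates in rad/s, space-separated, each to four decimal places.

0.5580 -0.4140 -0.0220 0.0180

o_n = [0.9635, 0.4589, -0.5262]
J₁: ẑ×o_n = [-0.4589, 0.9635, 0.0000], ω = ẑ
J2: z=[0.8910, 0.4540, 0.0000] o=[0.3541, -0.6950, 0.3700] → [-0.4069, 0.7986, 0.7515, 0.8910, 0.4540, 0.0000]
J3: z=[0.2539, -0.4982, -0.8290] o=[0.3524, -0.1190, 0.0233] → [0.7529, -0.3671, 0.4512, 0.2539, -0.4982, -0.8290]
J4: z=[-0.7913, 0.3859, -0.4742] o=[0.7975, 0.0163, -0.6093] → [0.2419, -0.0130, -0.4144, -0.7913, 0.3859, -0.4742]
q̇ = J⁺·V = [0.5580, -0.4140, -0.0220, 0.0180]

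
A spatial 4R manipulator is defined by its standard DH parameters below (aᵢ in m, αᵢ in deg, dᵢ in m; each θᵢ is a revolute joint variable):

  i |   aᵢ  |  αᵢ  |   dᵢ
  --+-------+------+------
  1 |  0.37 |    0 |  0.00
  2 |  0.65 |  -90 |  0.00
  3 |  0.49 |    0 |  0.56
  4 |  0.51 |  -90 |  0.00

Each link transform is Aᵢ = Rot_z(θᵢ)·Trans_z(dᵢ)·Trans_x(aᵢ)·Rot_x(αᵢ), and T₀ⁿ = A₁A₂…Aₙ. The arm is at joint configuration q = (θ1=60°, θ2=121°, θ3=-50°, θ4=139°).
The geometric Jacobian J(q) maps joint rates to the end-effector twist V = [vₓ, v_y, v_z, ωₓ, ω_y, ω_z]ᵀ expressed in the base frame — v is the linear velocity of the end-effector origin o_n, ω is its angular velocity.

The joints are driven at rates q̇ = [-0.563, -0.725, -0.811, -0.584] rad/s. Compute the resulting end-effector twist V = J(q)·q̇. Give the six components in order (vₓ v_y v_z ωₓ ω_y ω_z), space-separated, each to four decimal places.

-0.9695 1.1303 0.2679 -0.0243 1.3948 -1.2880

o_n = [-0.7789, -0.2565, -0.1346]
J₁: ẑ×o_n = [0.2565, -0.7789, 0.0000], ω = ẑ
J2: z=[0.0000, 0.0000, 1.0000] o=[0.1850, 0.3204, 0.0000] → [0.5769, -0.9639, 0.0000, 0.0000, 0.0000, 1.0000]
J3: z=[0.0175, -0.9998, 0.0000] o=[-0.4649, 0.3091, 0.0000] → [0.1345, 0.0023, -0.3239, 0.0175, -0.9998, 0.0000]
J4: z=[0.0175, -0.9998, 0.0000] o=[-0.7700, -0.2563, 0.3754] → [0.5098, 0.0089, -0.0089, 0.0175, -0.9998, 0.0000]
V = J·q̇ = [-0.9695, 1.1303, 0.2679, -0.0243, 1.3948, -1.2880]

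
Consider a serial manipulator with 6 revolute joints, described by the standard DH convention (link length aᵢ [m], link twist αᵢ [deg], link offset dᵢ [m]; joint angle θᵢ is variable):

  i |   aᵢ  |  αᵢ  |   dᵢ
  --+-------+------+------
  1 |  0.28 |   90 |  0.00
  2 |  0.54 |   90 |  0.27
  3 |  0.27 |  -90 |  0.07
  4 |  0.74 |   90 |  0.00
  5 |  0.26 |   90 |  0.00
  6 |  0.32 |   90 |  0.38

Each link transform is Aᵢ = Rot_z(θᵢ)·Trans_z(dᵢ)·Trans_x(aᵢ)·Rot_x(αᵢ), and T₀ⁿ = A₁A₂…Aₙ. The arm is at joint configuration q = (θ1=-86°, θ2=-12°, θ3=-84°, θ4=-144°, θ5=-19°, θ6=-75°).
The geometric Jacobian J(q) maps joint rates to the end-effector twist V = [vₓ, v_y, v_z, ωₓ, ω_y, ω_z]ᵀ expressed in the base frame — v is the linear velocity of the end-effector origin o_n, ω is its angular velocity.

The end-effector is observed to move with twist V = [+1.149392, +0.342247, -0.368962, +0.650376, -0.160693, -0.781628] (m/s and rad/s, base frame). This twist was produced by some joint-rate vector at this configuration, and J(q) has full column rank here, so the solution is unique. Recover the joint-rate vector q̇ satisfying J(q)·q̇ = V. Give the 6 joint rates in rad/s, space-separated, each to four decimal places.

o_n = [-0.5174, -0.1735, -0.8619]
J₁: ẑ×o_n = [0.1735, -0.5174, 0.0000], ω = ẑ
J2: z=[-0.9976, -0.0698, 0.0000] o=[0.0195, -0.2793, 0.0000] → [0.0601, -0.8598, -0.1430, -0.9976, -0.0698, 0.0000]
J3: z=[-0.0145, 0.2074, -0.9781] o=[-0.2130, -0.8251, -0.1123] → [0.4818, 0.2869, 0.0537, -0.0145, 0.2074, -0.9781]
J4: z=[-0.0364, -0.9777, -0.2068] o=[0.0558, -0.8194, -0.1866] → [0.7938, 0.0939, -0.5839, -0.0364, -0.9777, -0.2068]
J5: z=[-0.5756, -0.1486, 0.8041] o=[-0.5487, -0.7096, -0.5991] → [-0.3920, -0.1261, -0.3039, -0.5756, -0.1486, 0.8041]
J6: z=[0.3004, 0.8762, 0.3770] o=[-0.7465, -0.5904, -0.7186] → [-0.2828, 0.1294, -0.0755, 0.3004, 0.8762, 0.3770]
q̇ = J⁺·V = [0.2270, -0.0580, 0.4680, 0.9910, -0.7490, 0.6800]

0.2270 -0.0580 0.4680 0.9910 -0.7490 0.6800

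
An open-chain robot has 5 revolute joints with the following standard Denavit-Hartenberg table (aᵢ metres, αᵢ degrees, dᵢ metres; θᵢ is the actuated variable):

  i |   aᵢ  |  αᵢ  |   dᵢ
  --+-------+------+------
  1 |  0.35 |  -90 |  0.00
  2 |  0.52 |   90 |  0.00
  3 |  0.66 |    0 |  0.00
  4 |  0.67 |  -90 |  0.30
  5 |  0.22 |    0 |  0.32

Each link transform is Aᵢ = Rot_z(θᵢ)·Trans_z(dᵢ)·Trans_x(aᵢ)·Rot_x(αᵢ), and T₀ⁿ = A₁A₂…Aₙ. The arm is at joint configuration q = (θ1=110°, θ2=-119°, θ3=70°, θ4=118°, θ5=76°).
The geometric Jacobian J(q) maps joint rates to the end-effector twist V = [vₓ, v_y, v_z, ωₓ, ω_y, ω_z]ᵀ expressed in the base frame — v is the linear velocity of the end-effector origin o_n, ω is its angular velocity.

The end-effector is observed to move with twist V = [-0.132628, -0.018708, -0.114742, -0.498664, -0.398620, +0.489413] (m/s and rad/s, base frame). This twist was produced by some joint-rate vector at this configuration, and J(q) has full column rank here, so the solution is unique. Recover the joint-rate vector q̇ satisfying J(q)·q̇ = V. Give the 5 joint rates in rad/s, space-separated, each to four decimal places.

o_n = [-0.2720, 0.1547, 0.0228]
J₁: ẑ×o_n = [-0.1547, -0.2720, 0.0000], ω = ẑ
J2: z=[-0.9397, -0.3420, 0.0000] o=[-0.1197, 0.3289, 0.0000] → [-0.0078, 0.0215, 0.1116, -0.9397, -0.3420, 0.0000]
J3: z=[0.2991, -0.8219, -0.4848] o=[-0.0335, 0.0920, 0.4548] → [0.3854, 0.2448, -0.1772, 0.2991, -0.8219, -0.4848]
J4: z=[0.2991, -0.8219, -0.4848] o=[-0.5788, -0.2230, 0.6522] → [0.7004, 0.0395, 0.3652, 0.2991, -0.8219, -0.4848]
J5: z=[0.9536, 0.2753, 0.1217] o=[-0.5115, -0.1354, -0.0735] → [-0.0088, -0.0627, 0.2107, 0.9536, 0.2753, 0.1217]
q̇ = J⁺·V = [0.5710, 0.8010, 0.6000, -0.3820, 0.1980]

0.5710 0.8010 0.6000 -0.3820 0.1980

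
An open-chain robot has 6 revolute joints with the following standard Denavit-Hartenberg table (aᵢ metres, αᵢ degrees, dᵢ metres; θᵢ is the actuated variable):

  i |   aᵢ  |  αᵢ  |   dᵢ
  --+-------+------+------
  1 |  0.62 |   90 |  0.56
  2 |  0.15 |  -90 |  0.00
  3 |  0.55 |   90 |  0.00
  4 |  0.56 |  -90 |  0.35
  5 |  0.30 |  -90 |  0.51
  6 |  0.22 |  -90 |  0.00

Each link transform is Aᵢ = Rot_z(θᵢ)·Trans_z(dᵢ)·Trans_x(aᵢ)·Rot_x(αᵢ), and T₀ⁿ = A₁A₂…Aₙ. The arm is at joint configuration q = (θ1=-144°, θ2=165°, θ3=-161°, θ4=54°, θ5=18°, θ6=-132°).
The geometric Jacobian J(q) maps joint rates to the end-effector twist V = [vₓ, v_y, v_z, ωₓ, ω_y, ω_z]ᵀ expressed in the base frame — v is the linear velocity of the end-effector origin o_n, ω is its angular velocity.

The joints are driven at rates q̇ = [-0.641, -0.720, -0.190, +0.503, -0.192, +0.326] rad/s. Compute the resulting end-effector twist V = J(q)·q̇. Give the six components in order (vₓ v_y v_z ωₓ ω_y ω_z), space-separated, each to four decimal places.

0.7922 0.8061 0.0555 0.3115 -0.8505 -0.3095

o_n = [-0.4812, -0.5346, -0.4629]
J₁: ẑ×o_n = [0.5346, -0.4812, 0.0000], ω = ẑ
J2: z=[-0.5878, 0.8090, 0.0000] o=[-0.5016, -0.3644, 0.5600] → [-0.8276, -0.6013, 0.0835, -0.5878, 0.8090, 0.0000]
J3: z=[0.2094, 0.1521, -0.9659] o=[-0.3844, -0.2793, 0.5988] → [-0.4081, 0.3158, -0.0387, 0.2094, 0.1521, -0.9659]
J4: z=[0.3013, -0.9498, -0.0843] o=[-0.8960, -0.4297, 0.4642] → [0.8718, 0.2444, 0.3624, 0.3013, -0.9498, -0.0843]
J5: z=[0.8757, 0.3106, -0.3698] o=[-1.0019, -0.7832, -0.0834] → [-0.0260, 0.1398, 0.0559, 0.8757, 0.3106, -0.3698]
J6: z=[-0.1700, 0.9149, 0.3661] o=[-0.6909, -0.5474, -0.5282] → [0.0550, 0.0879, -0.1941, -0.1700, 0.9149, 0.3661]
V = J·q̇ = [0.7922, 0.8061, 0.0555, 0.3115, -0.8505, -0.3095]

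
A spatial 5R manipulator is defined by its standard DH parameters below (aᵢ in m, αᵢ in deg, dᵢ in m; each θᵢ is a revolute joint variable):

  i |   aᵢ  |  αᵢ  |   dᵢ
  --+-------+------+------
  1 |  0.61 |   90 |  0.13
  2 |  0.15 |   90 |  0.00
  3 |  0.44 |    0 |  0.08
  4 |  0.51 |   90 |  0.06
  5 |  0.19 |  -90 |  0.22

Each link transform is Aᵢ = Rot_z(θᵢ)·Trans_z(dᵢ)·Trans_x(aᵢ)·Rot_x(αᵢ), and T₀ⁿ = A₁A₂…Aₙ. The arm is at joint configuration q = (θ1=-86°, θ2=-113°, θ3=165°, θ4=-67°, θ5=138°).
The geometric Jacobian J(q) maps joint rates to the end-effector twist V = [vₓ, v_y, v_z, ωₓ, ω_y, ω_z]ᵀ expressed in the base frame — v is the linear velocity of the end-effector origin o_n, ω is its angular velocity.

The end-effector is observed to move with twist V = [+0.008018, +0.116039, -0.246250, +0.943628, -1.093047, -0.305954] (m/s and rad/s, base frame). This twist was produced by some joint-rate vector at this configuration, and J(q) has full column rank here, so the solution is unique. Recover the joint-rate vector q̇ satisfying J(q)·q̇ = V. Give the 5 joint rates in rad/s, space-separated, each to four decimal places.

o_n = [-0.4801, -0.4411, 0.3342]
J₁: ẑ×o_n = [0.4411, -0.4801, 0.0000], ω = ẑ
J2: z=[-0.9976, -0.0698, 0.0000] o=[0.0426, -0.6085, 0.1300] → [-0.0142, 0.2037, -0.2035, -0.9976, -0.0698, 0.0000]
J3: z=[-0.0642, 0.9183, 0.3907] o=[0.0385, -0.5500, -0.0081] → [0.2717, -0.1806, 0.4692, -0.0642, 0.9183, 0.3907]
J4: z=[-0.0642, 0.9183, 0.3907] o=[-0.0687, -0.6502, 0.4144] → [-0.1553, -0.1659, 0.3644, -0.0642, 0.9183, 0.3907]
J5: z=[-0.1658, 0.3763, -0.9115] o=[-0.5744, -0.6580, 0.5032] → [0.1342, -0.1140, -0.0715, -0.1658, 0.3763, -0.9115]
q̇ = J⁺·V = [-0.1250, -0.8250, -0.2020, -0.9330, -0.2880]

-0.1250 -0.8250 -0.2020 -0.9330 -0.2880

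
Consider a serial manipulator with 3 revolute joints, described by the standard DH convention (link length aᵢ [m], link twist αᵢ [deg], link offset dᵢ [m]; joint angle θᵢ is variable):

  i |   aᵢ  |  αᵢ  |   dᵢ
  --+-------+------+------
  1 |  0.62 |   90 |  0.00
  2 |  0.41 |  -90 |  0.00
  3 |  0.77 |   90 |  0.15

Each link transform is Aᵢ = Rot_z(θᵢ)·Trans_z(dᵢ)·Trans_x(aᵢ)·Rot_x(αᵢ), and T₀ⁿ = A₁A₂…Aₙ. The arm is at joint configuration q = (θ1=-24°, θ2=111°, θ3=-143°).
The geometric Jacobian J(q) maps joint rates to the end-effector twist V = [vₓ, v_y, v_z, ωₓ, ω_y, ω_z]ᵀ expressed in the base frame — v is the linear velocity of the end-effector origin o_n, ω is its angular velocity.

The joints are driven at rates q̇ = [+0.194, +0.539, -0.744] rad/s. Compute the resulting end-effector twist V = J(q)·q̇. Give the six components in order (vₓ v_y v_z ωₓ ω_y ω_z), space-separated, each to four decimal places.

o_n = [0.3171, -0.6484, -0.2451]
J₁: ẑ×o_n = [0.6484, 0.3171, -0.0000], ω = ẑ
J2: z=[-0.4067, -0.9135, 0.0000] o=[0.5664, -0.2522, 0.0000] → [0.2239, -0.0997, -0.0666, -0.4067, -0.9135, 0.0000]
J3: z=[-0.8529, 0.3797, -0.3584] o=[0.4322, -0.1924, 0.3828] → [-0.4018, -0.4942, 0.4326, -0.8529, 0.3797, -0.3584]
V = J·q̇ = [0.5454, 0.3755, -0.3578, 0.4153, -0.7749, 0.4606]

0.5454 0.3755 -0.3578 0.4153 -0.7749 0.4606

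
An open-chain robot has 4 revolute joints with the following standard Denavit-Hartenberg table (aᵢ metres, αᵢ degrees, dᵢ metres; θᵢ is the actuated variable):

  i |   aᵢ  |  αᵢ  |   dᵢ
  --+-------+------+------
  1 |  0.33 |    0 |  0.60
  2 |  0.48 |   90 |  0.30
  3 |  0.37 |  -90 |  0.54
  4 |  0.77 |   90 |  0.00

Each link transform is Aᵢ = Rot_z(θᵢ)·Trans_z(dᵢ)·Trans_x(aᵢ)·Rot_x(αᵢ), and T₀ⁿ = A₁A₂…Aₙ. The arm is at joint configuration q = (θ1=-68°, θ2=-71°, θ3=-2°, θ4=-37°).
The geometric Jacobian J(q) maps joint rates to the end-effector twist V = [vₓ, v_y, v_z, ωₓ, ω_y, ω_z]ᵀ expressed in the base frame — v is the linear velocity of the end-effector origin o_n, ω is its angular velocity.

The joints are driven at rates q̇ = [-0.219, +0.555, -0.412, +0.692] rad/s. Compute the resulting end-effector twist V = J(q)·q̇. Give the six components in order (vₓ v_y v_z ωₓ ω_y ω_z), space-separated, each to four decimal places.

0.0493 -1.1417 -0.4167 0.2521 -0.3268 1.0276

o_n = [-1.6398, -0.5094, 0.8656]
J₁: ẑ×o_n = [0.5094, -1.6398, 0.0000], ω = ẑ
J2: z=[0.0000, 0.0000, 1.0000] o=[0.1236, -0.3060, 0.6000] → [0.2034, -1.7634, 0.0000, 0.0000, 0.0000, 1.0000]
J3: z=[-0.6561, 0.7547, 0.0000] o=[-0.2386, -0.6209, 0.9000] → [-0.0259, -0.0226, 0.9843, -0.6561, 0.7547, 0.0000]
J4: z=[-0.0263, -0.0229, 0.9994] o=[-0.8720, -0.4559, 0.8871] → [0.0539, -0.7679, -0.0162, -0.0263, -0.0229, 0.9994]
V = J·q̇ = [0.0493, -1.1417, -0.4167, 0.2521, -0.3268, 1.0276]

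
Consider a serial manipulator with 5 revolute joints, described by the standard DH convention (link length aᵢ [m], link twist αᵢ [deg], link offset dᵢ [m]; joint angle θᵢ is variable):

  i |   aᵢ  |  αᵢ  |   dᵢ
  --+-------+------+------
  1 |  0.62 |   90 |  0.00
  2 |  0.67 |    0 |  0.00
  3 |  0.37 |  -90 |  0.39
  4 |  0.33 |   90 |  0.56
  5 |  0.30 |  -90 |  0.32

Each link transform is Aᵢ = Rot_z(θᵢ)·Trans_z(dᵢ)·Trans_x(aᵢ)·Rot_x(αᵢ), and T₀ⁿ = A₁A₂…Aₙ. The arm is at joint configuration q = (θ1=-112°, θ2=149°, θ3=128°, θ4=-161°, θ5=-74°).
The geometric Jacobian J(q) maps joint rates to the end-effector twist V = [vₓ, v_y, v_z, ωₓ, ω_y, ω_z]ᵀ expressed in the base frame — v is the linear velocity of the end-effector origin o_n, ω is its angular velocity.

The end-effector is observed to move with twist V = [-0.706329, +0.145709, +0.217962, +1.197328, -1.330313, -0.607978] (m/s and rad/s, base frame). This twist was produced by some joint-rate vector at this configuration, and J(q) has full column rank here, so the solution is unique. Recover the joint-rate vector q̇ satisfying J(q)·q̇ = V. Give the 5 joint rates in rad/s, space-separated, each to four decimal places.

o_n = [-0.3181, -0.1952, 0.5016]
J₁: ẑ×o_n = [0.1952, -0.3181, 0.0000], ω = ẑ
J2: z=[-0.9272, 0.3746, 0.0000] o=[-0.2323, -0.5749, 0.0000] → [0.1879, 0.4651, -0.3199, -0.9272, 0.3746, 0.0000]
J3: z=[-0.9272, 0.3746, 0.0000] o=[-0.0171, -0.0424, 0.3451] → [0.0586, 0.1452, 0.2544, -0.9272, 0.3746, 0.0000]
J4: z=[-0.3718, -0.9203, 0.1219] o=[-0.3956, 0.0619, -0.0222] → [-0.4507, 0.2042, 0.1670, -0.3718, -0.9203, 0.1219]
J5: z=[0.8915, -0.3174, 0.3231] o=[-0.6892, -0.3779, 0.3558] → [-0.1053, -0.0101, 0.2807, 0.8915, -0.3174, 0.3231]
q̇ = J⁺·V = [-0.8700, -0.3980, -0.7330, 0.8110, 0.5050]

-0.8700 -0.3980 -0.7330 0.8110 0.5050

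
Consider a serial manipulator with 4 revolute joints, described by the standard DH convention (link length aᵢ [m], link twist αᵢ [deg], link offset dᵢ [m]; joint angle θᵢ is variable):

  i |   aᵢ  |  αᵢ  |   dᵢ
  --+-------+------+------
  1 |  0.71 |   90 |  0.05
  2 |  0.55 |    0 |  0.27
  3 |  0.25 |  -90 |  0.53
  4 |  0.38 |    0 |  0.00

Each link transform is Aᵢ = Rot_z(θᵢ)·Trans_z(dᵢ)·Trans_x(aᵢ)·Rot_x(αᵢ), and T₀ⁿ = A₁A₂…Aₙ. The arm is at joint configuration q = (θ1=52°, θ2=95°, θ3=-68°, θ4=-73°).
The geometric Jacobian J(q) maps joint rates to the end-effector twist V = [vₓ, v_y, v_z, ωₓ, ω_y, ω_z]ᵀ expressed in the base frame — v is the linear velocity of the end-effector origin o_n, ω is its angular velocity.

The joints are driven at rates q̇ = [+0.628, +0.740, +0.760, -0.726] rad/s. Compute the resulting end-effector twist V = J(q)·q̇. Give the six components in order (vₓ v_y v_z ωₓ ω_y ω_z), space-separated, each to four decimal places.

-0.5192 0.2079 0.3274 1.3849 -0.6638 -0.0189

o_n = [1.5225, 0.0590, 0.7618]
J₁: ẑ×o_n = [-0.0590, 1.5225, 0.0000], ω = ẑ
J2: z=[0.7880, -0.6157, 0.0000] o=[0.4371, 0.5595, 0.0500] → [-0.4383, -0.5609, 0.2738, 0.7880, -0.6157, 0.0000]
J3: z=[0.7880, -0.6157, 0.0000] o=[0.6204, 0.3555, 0.5979] → [-0.1009, -0.1292, 0.3217, 0.7880, -0.6157, 0.0000]
J4: z=[-0.2795, -0.3577, 0.8910] o=[1.1752, 0.2047, 0.7114] → [0.1118, 0.3235, 0.1650, -0.2795, -0.3577, 0.8910]
V = J·q̇ = [-0.5192, 0.2079, 0.3274, 1.3849, -0.6638, -0.0189]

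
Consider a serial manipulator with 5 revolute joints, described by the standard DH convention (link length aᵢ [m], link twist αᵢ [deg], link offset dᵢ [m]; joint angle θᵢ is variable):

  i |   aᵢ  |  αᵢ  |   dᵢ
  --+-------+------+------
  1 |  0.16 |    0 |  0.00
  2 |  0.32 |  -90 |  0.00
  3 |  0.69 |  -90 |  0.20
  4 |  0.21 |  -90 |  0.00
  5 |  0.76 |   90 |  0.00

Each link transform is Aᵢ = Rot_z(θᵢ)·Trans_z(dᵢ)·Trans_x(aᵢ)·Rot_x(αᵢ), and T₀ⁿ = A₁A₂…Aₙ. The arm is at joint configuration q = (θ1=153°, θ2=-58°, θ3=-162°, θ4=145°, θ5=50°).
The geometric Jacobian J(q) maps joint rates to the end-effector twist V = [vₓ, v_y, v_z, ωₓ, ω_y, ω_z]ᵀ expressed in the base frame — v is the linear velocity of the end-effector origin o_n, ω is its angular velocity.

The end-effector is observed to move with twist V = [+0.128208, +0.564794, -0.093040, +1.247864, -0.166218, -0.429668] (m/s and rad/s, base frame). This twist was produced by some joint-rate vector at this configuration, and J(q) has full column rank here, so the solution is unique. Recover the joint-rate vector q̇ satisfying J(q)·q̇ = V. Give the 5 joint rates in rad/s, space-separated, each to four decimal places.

o_n = [0.0549, 0.1181, -0.5173]
J₁: ẑ×o_n = [-0.1181, 0.0549, 0.0000], ω = ẑ
J2: z=[0.0000, 0.0000, 1.0000] o=[-0.1426, 0.0726, 0.0000] → [-0.0454, 0.1974, 0.0000, 0.0000, 0.0000, 1.0000]
J3: z=[-0.9962, -0.0872, 0.0000] o=[-0.1705, 0.3914, 0.0000] → [0.0451, -0.5153, 0.2919, -0.9962, -0.0872, 0.0000]
J4: z=[-0.0269, 0.3078, 0.9511] o=[-0.3125, -0.2797, 0.2132] → [-0.6032, 0.3297, -0.1238, -0.0269, 0.3078, 0.9511]
J5: z=[-0.8636, 0.4720, -0.1772] o=[-0.2068, -0.1063, 0.1601] → [-0.2800, -0.6313, -0.3172, -0.8636, 0.4720, -0.1772]
q̇ = J⁺·V = [0.3740, -0.8150, -0.8510, -0.0740, -0.4610]

0.3740 -0.8150 -0.8510 -0.0740 -0.4610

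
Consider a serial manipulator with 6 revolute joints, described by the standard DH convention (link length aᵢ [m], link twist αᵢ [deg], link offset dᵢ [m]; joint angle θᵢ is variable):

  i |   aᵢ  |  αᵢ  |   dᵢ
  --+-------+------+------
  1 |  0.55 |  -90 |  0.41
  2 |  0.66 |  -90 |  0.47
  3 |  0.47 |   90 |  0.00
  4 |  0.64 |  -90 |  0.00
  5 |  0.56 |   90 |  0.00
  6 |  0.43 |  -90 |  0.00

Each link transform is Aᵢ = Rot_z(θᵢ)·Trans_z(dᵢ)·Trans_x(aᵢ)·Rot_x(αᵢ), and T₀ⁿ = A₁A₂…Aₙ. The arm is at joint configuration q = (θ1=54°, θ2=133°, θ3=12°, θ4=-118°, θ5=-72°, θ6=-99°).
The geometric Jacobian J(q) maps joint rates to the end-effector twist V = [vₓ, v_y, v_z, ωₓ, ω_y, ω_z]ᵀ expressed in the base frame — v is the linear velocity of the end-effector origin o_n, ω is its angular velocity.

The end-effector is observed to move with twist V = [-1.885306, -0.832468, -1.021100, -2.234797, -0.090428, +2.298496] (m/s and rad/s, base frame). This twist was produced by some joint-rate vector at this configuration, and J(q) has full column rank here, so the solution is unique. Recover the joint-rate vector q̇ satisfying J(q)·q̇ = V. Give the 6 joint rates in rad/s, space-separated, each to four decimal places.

o_n = [-0.4544, 1.0520, -0.2869]
J₁: ẑ×o_n = [-1.0520, -0.4544, 0.0000], ω = ẑ
J2: z=[-0.8090, 0.5878, 0.0000] o=[0.3233, 0.4450, 0.4100] → [-0.4096, -0.5638, -0.0340, -0.8090, 0.5878, 0.0000]
J3: z=[-0.4299, -0.5917, 0.6820] o=[-0.3215, 0.3571, -0.0727] → [-0.3472, -0.1827, -0.3773, -0.4299, -0.5917, 0.6820]
J4: z=[-0.8747, 0.4602, -0.1521] o=[-0.4268, 0.0460, -0.4089] → [0.2091, 0.1109, -0.8672, -0.8747, 0.4602, -0.1521]
J5: z=[0.0041, -0.3066, -0.9518] o=[-0.1166, 0.5792, -0.5794] → [0.3603, 0.3204, -0.1017, 0.0041, -0.3066, -0.9518]
J6: z=[-0.7312, -0.6502, 0.2063] o=[-0.4985, 0.9685, -0.7064] → [-0.2900, 0.3159, -0.0323, -0.7312, -0.6502, 0.2063]
q̇ = J⁺·V = [0.9190, 0.6430, 0.9020, 0.8170, -0.7530, 0.8330]

0.9190 0.6430 0.9020 0.8170 -0.7530 0.8330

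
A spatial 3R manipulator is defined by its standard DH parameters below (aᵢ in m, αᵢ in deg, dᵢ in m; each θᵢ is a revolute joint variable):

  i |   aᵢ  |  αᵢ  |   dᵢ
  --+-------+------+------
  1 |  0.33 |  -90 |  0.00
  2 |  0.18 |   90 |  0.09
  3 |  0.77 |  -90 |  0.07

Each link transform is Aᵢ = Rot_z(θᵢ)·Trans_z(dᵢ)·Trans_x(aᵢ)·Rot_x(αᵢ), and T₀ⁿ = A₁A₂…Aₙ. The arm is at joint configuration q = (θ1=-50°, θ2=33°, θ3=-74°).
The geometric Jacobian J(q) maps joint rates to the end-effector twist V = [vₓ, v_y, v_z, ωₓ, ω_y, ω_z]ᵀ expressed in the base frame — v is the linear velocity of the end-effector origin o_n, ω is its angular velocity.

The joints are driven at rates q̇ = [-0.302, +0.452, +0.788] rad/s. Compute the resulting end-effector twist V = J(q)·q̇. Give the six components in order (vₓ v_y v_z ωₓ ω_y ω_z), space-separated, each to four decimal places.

o_n = [-0.0500, -0.9519, -0.1549]
J₁: ẑ×o_n = [0.9519, -0.0500, 0.0000], ω = ẑ
J2: z=[0.7660, 0.6428, 0.0000] o=[0.2121, -0.2528, 0.0000] → [-0.0996, 0.1187, -0.3671, 0.7660, 0.6428, 0.0000]
J3: z=[0.3501, -0.4172, 0.8387] o=[0.3781, -0.3106, -0.0980] → [0.5616, -0.3391, -0.4031, 0.3501, -0.4172, 0.8387]
V = J·q̇ = [0.1101, -0.1985, -0.4836, 0.6221, -0.0382, 0.3589]

0.1101 -0.1985 -0.4836 0.6221 -0.0382 0.3589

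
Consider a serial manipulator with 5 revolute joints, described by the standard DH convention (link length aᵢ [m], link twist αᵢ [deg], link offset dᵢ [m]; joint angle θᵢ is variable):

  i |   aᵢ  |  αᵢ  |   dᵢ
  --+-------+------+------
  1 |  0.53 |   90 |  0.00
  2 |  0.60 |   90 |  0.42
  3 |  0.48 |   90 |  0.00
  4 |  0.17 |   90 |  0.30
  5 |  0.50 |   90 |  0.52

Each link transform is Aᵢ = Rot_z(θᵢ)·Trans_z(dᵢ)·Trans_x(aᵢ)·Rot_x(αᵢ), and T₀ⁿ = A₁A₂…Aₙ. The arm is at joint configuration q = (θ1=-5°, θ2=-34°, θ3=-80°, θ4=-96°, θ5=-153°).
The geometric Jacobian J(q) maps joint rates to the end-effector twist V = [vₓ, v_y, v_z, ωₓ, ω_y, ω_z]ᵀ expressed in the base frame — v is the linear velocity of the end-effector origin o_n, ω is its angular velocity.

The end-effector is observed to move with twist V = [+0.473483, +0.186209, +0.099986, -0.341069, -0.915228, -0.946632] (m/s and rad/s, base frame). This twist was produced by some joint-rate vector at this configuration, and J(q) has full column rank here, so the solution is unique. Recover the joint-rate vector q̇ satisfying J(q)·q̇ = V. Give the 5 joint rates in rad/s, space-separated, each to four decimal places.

o_n = [0.7438, -0.4822, -0.5667]
J₁: ẑ×o_n = [0.4822, 0.7438, -0.0000], ω = ẑ
J2: z=[-0.0872, -0.9962, 0.0000] o=[0.5280, -0.0462, 0.0000] → [0.5646, -0.0494, 0.2530, -0.0872, -0.9962, 0.0000]
J3: z=[-0.5571, 0.0487, -0.8290] o=[0.9869, -0.5079, -0.3355] → [0.0101, 0.0727, -0.0025, -0.5571, 0.0487, -0.8290]
J4: z=[-0.7982, 0.2441, 0.5507] o=[1.0969, -0.0431, -0.3821] → [0.1968, -0.3418, 0.4367, -0.7982, 0.2441, 0.5507]
J5: z=[-0.2862, -0.9581, 0.0099] o=[0.9476, 0.0047, -0.0750] → [0.4759, -0.1428, -0.0559, -0.2862, -0.9581, 0.0099]
q̇ = J⁺·V = [0.0500, 0.9620, 0.9800, -0.3330, -0.0800]

0.0500 0.9620 0.9800 -0.3330 -0.0800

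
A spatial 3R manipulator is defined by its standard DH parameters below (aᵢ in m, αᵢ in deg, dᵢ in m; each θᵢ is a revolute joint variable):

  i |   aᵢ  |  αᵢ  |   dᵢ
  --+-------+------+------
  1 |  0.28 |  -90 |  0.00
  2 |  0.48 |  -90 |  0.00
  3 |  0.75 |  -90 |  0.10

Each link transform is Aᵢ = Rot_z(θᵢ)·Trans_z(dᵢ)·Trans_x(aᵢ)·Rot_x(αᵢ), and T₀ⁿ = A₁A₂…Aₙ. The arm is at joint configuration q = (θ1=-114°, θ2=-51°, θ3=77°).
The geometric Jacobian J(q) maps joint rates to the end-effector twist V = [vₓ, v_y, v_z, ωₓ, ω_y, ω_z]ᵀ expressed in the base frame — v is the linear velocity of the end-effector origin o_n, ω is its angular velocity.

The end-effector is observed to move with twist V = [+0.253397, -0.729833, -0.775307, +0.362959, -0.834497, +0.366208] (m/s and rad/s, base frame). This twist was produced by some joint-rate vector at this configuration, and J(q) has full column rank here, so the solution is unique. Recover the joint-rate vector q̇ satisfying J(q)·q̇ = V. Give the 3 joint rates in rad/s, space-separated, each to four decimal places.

0.8640 0.6710 0.7910

o_n = [-0.9791, -0.4025, 0.4412]
J₁: ẑ×o_n = [0.4025, -0.9791, 0.0000], ω = ẑ
J2: z=[0.9135, -0.4067, 0.0000] o=[-0.1139, -0.2558, 0.0000] → [-0.1795, -0.4031, -0.4860, 0.9135, -0.4067, 0.0000]
J3: z=[-0.3161, -0.7100, -0.6293] o=[-0.2368, -0.5318, 0.3730] → [0.0329, 0.4888, -0.5679, -0.3161, -0.7100, -0.6293]
q̇ = J⁺·V = [0.8640, 0.6710, 0.7910]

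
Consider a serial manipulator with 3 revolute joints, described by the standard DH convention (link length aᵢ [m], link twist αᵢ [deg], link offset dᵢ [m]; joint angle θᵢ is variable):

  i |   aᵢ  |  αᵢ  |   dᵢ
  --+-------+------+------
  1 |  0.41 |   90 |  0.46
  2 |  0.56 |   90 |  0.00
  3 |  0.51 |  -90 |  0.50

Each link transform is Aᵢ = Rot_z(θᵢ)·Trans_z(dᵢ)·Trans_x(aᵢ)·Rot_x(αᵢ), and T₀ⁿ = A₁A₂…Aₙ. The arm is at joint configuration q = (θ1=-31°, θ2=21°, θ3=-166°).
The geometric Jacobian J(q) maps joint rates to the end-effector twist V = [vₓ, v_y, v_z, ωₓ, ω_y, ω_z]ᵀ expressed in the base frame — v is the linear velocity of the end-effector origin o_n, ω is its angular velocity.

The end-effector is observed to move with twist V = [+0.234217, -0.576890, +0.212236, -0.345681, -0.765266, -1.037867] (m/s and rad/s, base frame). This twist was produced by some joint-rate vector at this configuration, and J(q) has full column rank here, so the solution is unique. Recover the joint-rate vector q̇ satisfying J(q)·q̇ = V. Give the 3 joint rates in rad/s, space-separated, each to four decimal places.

-0.7830 0.8340 0.2730

o_n = [0.6207, -0.2290, 0.0166]
J₁: ẑ×o_n = [0.2290, 0.6207, -0.0000], ω = ẑ
J2: z=[-0.5150, -0.8572, 0.0000] o=[0.3514, -0.2112, 0.4600] → [0.3801, -0.2284, 0.2400, -0.5150, -0.8572, 0.0000]
J3: z=[0.3072, -0.1846, -0.9336] o=[0.7996, -0.4804, 0.6607] → [0.3536, 0.3648, 0.0442, 0.3072, -0.1846, -0.9336]
q̇ = J⁺·V = [-0.7830, 0.8340, 0.2730]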